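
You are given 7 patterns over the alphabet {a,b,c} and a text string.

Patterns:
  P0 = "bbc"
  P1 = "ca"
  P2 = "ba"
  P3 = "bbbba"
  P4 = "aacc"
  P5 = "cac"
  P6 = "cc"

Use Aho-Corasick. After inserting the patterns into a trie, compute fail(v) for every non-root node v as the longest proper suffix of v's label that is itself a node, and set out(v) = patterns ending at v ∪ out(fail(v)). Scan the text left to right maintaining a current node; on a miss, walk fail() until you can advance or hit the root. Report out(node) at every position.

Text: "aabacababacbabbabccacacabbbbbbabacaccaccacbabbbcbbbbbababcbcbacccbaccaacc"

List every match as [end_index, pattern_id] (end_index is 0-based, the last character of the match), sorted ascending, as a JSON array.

Build:
Trie nodes:
  n0 'ε': a→10 b→1 c→4
  n1 'b': a→6 b→2
  n2 'bb': b→7 c→3
  n3 'bbc': ·  ←P0
  n4 'c': a→5 c→15
  n5 'ca': c→14  ←P1
  n6 'ba': ·  ←P2
  n7 'bbb': b→8
  n8 'bbbb': a→9
  n9 'bbbba': ·  ←P3
  n10 'a': a→11
  n11 'aa': c→12
  n12 'aac': c→13
  n13 'aacc': ·  ←P4
  n14 'cac': ·  ←P5
  n15 'cc': ·  ←P6

BFS fail/out derivation:
  fail(1) 'b': from fail(0)=0 chase 'b': 0 ⇒ 0;  out=∅∪out(0)=∅
  fail(4) 'c': from fail(0)=0 chase 'c': 0 ⇒ 0;  out=∅∪out(0)=∅
  fail(10) 'a': from fail(0)=0 chase 'a': 0 ⇒ 0;  out=∅∪out(0)=∅
  fail(2) 'bb': from fail(1)=0 chase 'b': 0 ⇒ 1;  out=∅∪out(1)=∅
  fail(5) 'ca': from fail(4)=0 chase 'a': 0 ⇒ 10;  out={1}∪out(10)={1}
  fail(6) 'ba': from fail(1)=0 chase 'a': 0 ⇒ 10;  out={2}∪out(10)={2}
  fail(11) 'aa': from fail(10)=0 chase 'a': 0 ⇒ 10;  out=∅∪out(10)=∅
  fail(15) 'cc': from fail(4)=0 chase 'c': 0 ⇒ 4;  out={6}∪out(4)={6}
  fail(3) 'bbc': from fail(2)=1 chase 'c': 1→0 ⇒ 4;  out={0}∪out(4)={0}
  fail(7) 'bbb': from fail(2)=1 chase 'b': 1 ⇒ 2;  out=∅∪out(2)=∅
  fail(12) 'aac': from fail(11)=10 chase 'c': 10→0 ⇒ 4;  out=∅∪out(4)=∅
  fail(14) 'cac': from fail(5)=10 chase 'c': 10→0 ⇒ 4;  out={5}∪out(4)={5}
  fail(8) 'bbbb': from fail(7)=2 chase 'b': 2 ⇒ 7;  out=∅∪out(7)=∅
  fail(13) 'aacc': from fail(12)=4 chase 'c': 4 ⇒ 15;  out={4}∪out(15)={4,6}
  fail(9) 'bbbba': from fail(8)=7 chase 'a': 7→2→1 ⇒ 6;  out={3}∪out(6)={2,3}

Scan:
pos 0 'a': at 10
pos 1 'a': at 11
pos 2 'b': at 1 (fail-walked)
pos 3 'a': at 6  ** P2@[2:3]
pos 4 'c': at 4 (fail-walked)
pos 5 'a': at 5  ** P1@[4:5]
pos 6 'b': at 1 (fail-walked)
pos 7 'a': at 6  ** P2@[6:7]
pos 8 'b': at 1 (fail-walked)
pos 9 'a': at 6  ** P2@[8:9]
pos 10 'c': at 4 (fail-walked)
pos 11 'b': at 1 (fail-walked)
pos 12 'a': at 6  ** P2@[11:12]
pos 13 'b': at 1 (fail-walked)
pos 14 'b': at 2
pos 15 'a': at 6 (fail-walked)  ** P2@[14:15]
pos 16 'b': at 1 (fail-walked)
pos 17 'c': at 4 (fail-walked)
pos 18 'c': at 15  ** P6@[17:18]
pos 19 'a': at 5 (fail-walked)  ** P1@[18:19]
pos 20 'c': at 14  ** P5@[18:20]
pos 21 'a': at 5 (fail-walked)  ** P1@[20:21]
pos 22 'c': at 14  ** P5@[20:22]
pos 23 'a': at 5 (fail-walked)  ** P1@[22:23]
pos 24 'b': at 1 (fail-walked)
pos 25 'b': at 2
pos 26 'b': at 7
pos 27 'b': at 8
pos 28 'b': at 8 (fail-walked)
pos 29 'b': at 8 (fail-walked)
pos 30 'a': at 9  ** P2@[29:30],P3@[26:30]
pos 31 'b': at 1 (fail-walked)
pos 32 'a': at 6  ** P2@[31:32]
pos 33 'c': at 4 (fail-walked)
pos 34 'a': at 5  ** P1@[33:34]
pos 35 'c': at 14  ** P5@[33:35]
pos 36 'c': at 15 (fail-walked)  ** P6@[35:36]
pos 37 'a': at 5 (fail-walked)  ** P1@[36:37]
pos 38 'c': at 14  ** P5@[36:38]
pos 39 'c': at 15 (fail-walked)  ** P6@[38:39]
pos 40 'a': at 5 (fail-walked)  ** P1@[39:40]
pos 41 'c': at 14  ** P5@[39:41]
pos 42 'b': at 1 (fail-walked)
pos 43 'a': at 6  ** P2@[42:43]
pos 44 'b': at 1 (fail-walked)
pos 45 'b': at 2
pos 46 'b': at 7
pos 47 'c': at 3 (fail-walked)  ** P0@[45:47]
pos 48 'b': at 1 (fail-walked)
pos 49 'b': at 2
pos 50 'b': at 7
pos 51 'b': at 8
pos 52 'b': at 8 (fail-walked)
pos 53 'a': at 9  ** P2@[52:53],P3@[49:53]
pos 54 'b': at 1 (fail-walked)
pos 55 'a': at 6  ** P2@[54:55]
pos 56 'b': at 1 (fail-walked)
pos 57 'c': at 4 (fail-walked)
pos 58 'b': at 1 (fail-walked)
pos 59 'c': at 4 (fail-walked)
pos 60 'b': at 1 (fail-walked)
pos 61 'a': at 6  ** P2@[60:61]
pos 62 'c': at 4 (fail-walked)
pos 63 'c': at 15  ** P6@[62:63]
pos 64 'c': at 15 (fail-walked)  ** P6@[63:64]
pos 65 'b': at 1 (fail-walked)
pos 66 'a': at 6  ** P2@[65:66]
pos 67 'c': at 4 (fail-walked)
pos 68 'c': at 15  ** P6@[67:68]
pos 69 'a': at 5 (fail-walked)  ** P1@[68:69]
pos 70 'a': at 11 (fail-walked)
pos 71 'c': at 12
pos 72 'c': at 13  ** P4@[69:72],P6@[71:72]

All matches (sorted): [[3,2],[5,1],[7,2],[9,2],[12,2],[15,2],[18,6],[19,1],[20,5],[21,1],[22,5],[23,1],[30,2],[30,3],[32,2],[34,1],[35,5],[36,6],[37,1],[38,5],[39,6],[40,1],[41,5],[43,2],[47,0],[53,2],[53,3],[55,2],[61,2],[63,6],[64,6],[66,2],[68,6],[69,1],[72,4],[72,6]]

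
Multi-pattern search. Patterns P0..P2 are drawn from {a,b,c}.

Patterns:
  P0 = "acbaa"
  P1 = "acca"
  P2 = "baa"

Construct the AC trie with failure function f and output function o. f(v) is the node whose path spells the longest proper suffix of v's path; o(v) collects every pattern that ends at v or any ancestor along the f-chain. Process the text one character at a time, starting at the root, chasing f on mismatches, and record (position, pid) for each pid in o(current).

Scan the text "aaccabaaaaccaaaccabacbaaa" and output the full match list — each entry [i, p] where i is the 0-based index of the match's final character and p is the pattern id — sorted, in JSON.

Build:
Trie nodes:
  n0 'ε': a→1 b→8
  n1 'a': c→2
  n2 'ac': b→3 c→6
  n3 'acb': a→4
  n4 'acba': a→5
  n5 'acbaa': ·  [P0 ends]
  n6 'acc': a→7
  n7 'acca': ·  [P1 ends]
  n8 'b': a→9
  n9 'ba': a→10
  n10 'baa': ·  [P2 ends]

BFS fail/out derivation:
  fail(1) 'a': from fail(0)=0 chase 'a': 0 ⇒ 0;  out=∅∪out(0)=∅
  fail(8) 'b': from fail(0)=0 chase 'b': 0 ⇒ 0;  out=∅∪out(0)=∅
  fail(2) 'ac': from fail(1)=0 chase 'c': 0 ⇒ 0;  out=∅∪out(0)=∅
  fail(9) 'ba': from fail(8)=0 chase 'a': 0 ⇒ 1;  out=∅∪out(1)=∅
  fail(3) 'acb': from fail(2)=0 chase 'b': 0 ⇒ 8;  out=∅∪out(8)=∅
  fail(6) 'acc': from fail(2)=0 chase 'c': 0 ⇒ 0;  out=∅∪out(0)=∅
  fail(10) 'baa': from fail(9)=1 chase 'a': 1→0 ⇒ 1;  out={2}∪out(1)={2}
  fail(4) 'acba': from fail(3)=8 chase 'a': 8 ⇒ 9;  out=∅∪out(9)=∅
  fail(7) 'acca': from fail(6)=0 chase 'a': 0 ⇒ 1;  out={1}∪out(1)={1}
  fail(5) 'acbaa': from fail(4)=9 chase 'a': 9 ⇒ 10;  out={0}∪out(10)={0,2}

Run:
[0] read 'a'  n0⇒n1
[1] read 'a'  n1⇒n1 (fail-walked)
[2] read 'c'  n1⇒n2
[3] read 'c'  n2⇒n6
[4] read 'a'  n6⇒n7  emit P1@[1:4]
[5] read 'b'  n7⇒n8 (fail-walked)
[6] read 'a'  n8⇒n9
[7] read 'a'  n9⇒n10  emit P2@[5:7]
[8] read 'a'  n10⇒n1 (fail-walked)
[9] read 'a'  n1⇒n1 (fail-walked)
[10] read 'c'  n1⇒n2
[11] read 'c'  n2⇒n6
[12] read 'a'  n6⇒n7  emit P1@[9:12]
[13] read 'a'  n7⇒n1 (fail-walked)
[14] read 'a'  n1⇒n1 (fail-walked)
[15] read 'c'  n1⇒n2
[16] read 'c'  n2⇒n6
[17] read 'a'  n6⇒n7  emit P1@[14:17]
[18] read 'b'  n7⇒n8 (fail-walked)
[19] read 'a'  n8⇒n9
[20] read 'c'  n9⇒n2 (fail-walked)
[21] read 'b'  n2⇒n3
[22] read 'a'  n3⇒n4
[23] read 'a'  n4⇒n5  emit P0@[19:23],P2@[21:23]
[24] read 'a'  n5⇒n1 (fail-walked)

Matches: [[4,1],[7,2],[12,1],[17,1],[23,0],[23,2]]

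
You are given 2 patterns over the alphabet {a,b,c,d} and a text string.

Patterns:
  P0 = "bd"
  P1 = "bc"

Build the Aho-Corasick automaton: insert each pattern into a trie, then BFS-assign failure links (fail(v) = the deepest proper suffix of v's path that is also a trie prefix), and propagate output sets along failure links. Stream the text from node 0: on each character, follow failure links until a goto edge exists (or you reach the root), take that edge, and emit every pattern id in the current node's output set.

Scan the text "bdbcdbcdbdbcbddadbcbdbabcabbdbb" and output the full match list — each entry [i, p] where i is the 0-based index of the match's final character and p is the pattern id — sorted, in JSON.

Build automaton:
Trie nodes:
  0='ε' goto b→1
  1='b' goto c→3 d→2
  2='bd' goto ·  [P0 ends]
  3='bc' goto ·  [P1 ends]

Failure links (BFS by depth):
  n1('b'): parent n0 fail=0; on 'b' 0 → fail=0;  out ∅∪∅=∅
  n2('bd'): parent n1 fail=0; on 'd' 0 → fail=0;  out {0}∪∅={0}
  n3('bc'): parent n1 fail=0; on 'c' 0 → fail=0;  out {1}∪∅={1}

Scan:
[0] read 'b'  n0⇒n1
[1] read 'd'  n1⇒n2  ** P0@[0:1]
[2] read 'b'  n2⇒n1 ·f
[3] read 'c'  n1⇒n3  ** P1@[2:3]
[4] read 'd'  n3⇒n0 ·f
[5] read 'b'  n0⇒n1
[6] read 'c'  n1⇒n3  ** P1@[5:6]
[7] read 'd'  n3⇒n0 ·f
[8] read 'b'  n0⇒n1
[9] read 'd'  n1⇒n2  ** P0@[8:9]
[10] read 'b'  n2⇒n1 ·f
[11] read 'c'  n1⇒n3  ** P1@[10:11]
[12] read 'b'  n3⇒n1 ·f
[13] read 'd'  n1⇒n2  ** P0@[12:13]
[14] read 'd'  n2⇒n0 ·f
[15] read 'a'  n0⇒n0
[16] read 'd'  n0⇒n0
[17] read 'b'  n0⇒n1
[18] read 'c'  n1⇒n3  ** P1@[17:18]
[19] read 'b'  n3⇒n1 ·f
[20] read 'd'  n1⇒n2  ** P0@[19:20]
[21] read 'b'  n2⇒n1 ·f
[22] read 'a'  n1⇒n0 ·f
[23] read 'b'  n0⇒n1
[24] read 'c'  n1⇒n3  ** P1@[23:24]
[25] read 'a'  n3⇒n0 ·f
[26] read 'b'  n0⇒n1
[27] read 'b'  n1⇒n1 ·f
[28] read 'd'  n1⇒n2  ** P0@[27:28]
[29] read 'b'  n2⇒n1 ·f
[30] read 'b'  n1⇒n1 ·f

Matches: [[1,0],[3,1],[6,1],[9,0],[11,1],[13,0],[18,1],[20,0],[24,1],[28,0]]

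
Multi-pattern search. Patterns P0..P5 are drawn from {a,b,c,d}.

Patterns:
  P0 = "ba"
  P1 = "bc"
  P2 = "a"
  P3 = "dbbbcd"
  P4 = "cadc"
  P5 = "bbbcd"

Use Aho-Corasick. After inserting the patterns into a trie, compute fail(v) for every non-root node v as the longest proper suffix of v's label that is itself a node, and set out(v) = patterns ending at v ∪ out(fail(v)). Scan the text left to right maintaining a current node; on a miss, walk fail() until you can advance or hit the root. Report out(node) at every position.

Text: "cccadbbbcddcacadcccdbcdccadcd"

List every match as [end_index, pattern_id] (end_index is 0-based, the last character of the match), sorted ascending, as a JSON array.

Build automaton:
Trie nodes:
  0='ε' goto a→4 b→1 c→11 d→5
  1='b' goto a→2 b→15 c→3
  2='ba' goto ·  ←P0
  3='bc' goto ·  ←P1
  4='a' goto ·  ←P2
  5='d' goto b→6
  6='db' goto b→7
  7='dbb' goto b→8
  8='dbbb' goto c→9
  9='dbbbc' goto d→10
  10='dbbbcd' goto ·  ←P3
  11='c' goto a→12
  12='ca' goto d→13
  13='cad' goto c→14
  14='cadc' goto ·  ←P4
  15='bb' goto b→16
  16='bbb' goto c→17
  17='bbbc' goto d→18
  18='bbbcd' goto ·  ←P5

Failure links (BFS by depth):
  n1('b'): parent n0 fail=0; on 'b' 0 → fail=0;  out ∅∪∅=∅
  n4('a'): parent n0 fail=0; on 'a' 0 → fail=0;  out {2}∪∅={2}
  n5('d'): parent n0 fail=0; on 'd' 0 → fail=0;  out ∅∪∅=∅
  n11('c'): parent n0 fail=0; on 'c' 0 → fail=0;  out ∅∪∅=∅
  n2('ba'): parent n1 fail=0; on 'a' 0 → fail=4;  out {0}∪{2}={0,2}
  n3('bc'): parent n1 fail=0; on 'c' 0 → fail=11;  out {1}∪∅={1}
  n6('db'): parent n5 fail=0; on 'b' 0 → fail=1;  out ∅∪∅=∅
  n12('ca'): parent n11 fail=0; on 'a' 0 → fail=4;  out ∅∪{2}={2}
  n15('bb'): parent n1 fail=0; on 'b' 0 → fail=1;  out ∅∪∅=∅
  n7('dbb'): parent n6 fail=1; on 'b' 1 → fail=15;  out ∅∪∅=∅
  n13('cad'): parent n12 fail=4; on 'd' 4→0 → fail=5;  out ∅∪∅=∅
  n16('bbb'): parent n15 fail=1; on 'b' 1 → fail=15;  out ∅∪∅=∅
  n8('dbbb'): parent n7 fail=15; on 'b' 15 → fail=16;  out ∅∪∅=∅
  n14('cadc'): parent n13 fail=5; on 'c' 5→0 → fail=11;  out {4}∪∅={4}
  n17('bbbc'): parent n16 fail=15; on 'c' 15→1 → fail=3;  out ∅∪{1}={1}
  n9('dbbbc'): parent n8 fail=16; on 'c' 16 → fail=17;  out ∅∪{1}={1}
  n18('bbbcd'): parent n17 fail=3; on 'd' 3→11→0 → fail=5;  out {5}∪∅={5}
  n10('dbbbcd'): parent n9 fail=17; on 'd' 17 → fail=18;  out {3}∪{5}={3,5}

Run:
[0] read 'c'  n0⇒n11
[1] read 'c'  n11⇒n11 (fail-walked)
[2] read 'c'  n11⇒n11 (fail-walked)
[3] read 'a'  n11⇒n12  ** P2@[3:3]
[4] read 'd'  n12⇒n13
[5] read 'b'  n13⇒n6 (fail-walked)
[6] read 'b'  n6⇒n7
[7] read 'b'  n7⇒n8
[8] read 'c'  n8⇒n9  ** P1@[7:8]
[9] read 'd'  n9⇒n10  ** P3@[4:9],P5@[5:9]
[10] read 'd'  n10⇒n5 (fail-walked)
[11] read 'c'  n5⇒n11 (fail-walked)
[12] read 'a'  n11⇒n12  ** P2@[12:12]
[13] read 'c'  n12⇒n11 (fail-walked)
[14] read 'a'  n11⇒n12  ** P2@[14:14]
[15] read 'd'  n12⇒n13
[16] read 'c'  n13⇒n14  ** P4@[13:16]
[17] read 'c'  n14⇒n11 (fail-walked)
[18] read 'c'  n11⇒n11 (fail-walked)
[19] read 'd'  n11⇒n5 (fail-walked)
[20] read 'b'  n5⇒n6
[21] read 'c'  n6⇒n3 (fail-walked)  ** P1@[20:21]
[22] read 'd'  n3⇒n5 (fail-walked)
[23] read 'c'  n5⇒n11 (fail-walked)
[24] read 'c'  n11⇒n11 (fail-walked)
[25] read 'a'  n11⇒n12  ** P2@[25:25]
[26] read 'd'  n12⇒n13
[27] read 'c'  n13⇒n14  ** P4@[24:27]
[28] read 'd'  n14⇒n5 (fail-walked)

All matches (sorted): [[3,2],[8,1],[9,3],[9,5],[12,2],[14,2],[16,4],[21,1],[25,2],[27,4]]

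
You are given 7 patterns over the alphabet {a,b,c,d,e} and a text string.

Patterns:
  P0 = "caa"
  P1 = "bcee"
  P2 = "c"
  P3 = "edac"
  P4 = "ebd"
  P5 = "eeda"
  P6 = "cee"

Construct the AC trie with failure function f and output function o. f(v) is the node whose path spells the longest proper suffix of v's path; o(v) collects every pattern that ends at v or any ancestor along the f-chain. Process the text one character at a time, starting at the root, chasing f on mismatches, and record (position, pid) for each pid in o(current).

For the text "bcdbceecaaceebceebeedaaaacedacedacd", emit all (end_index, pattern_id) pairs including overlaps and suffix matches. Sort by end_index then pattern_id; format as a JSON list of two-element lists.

Build:
Trie (insert patterns):
  0='ε' goto b→4 c→1 e→8
  1='c' goto a→2 e→17  [P2 ends]
  2='ca' goto a→3
  3='caa' goto ·  [P0 ends]
  4='b' goto c→5
  5='bc' goto e→6
  6='bce' goto e→7
  7='bcee' goto ·  [P1 ends]
  8='e' goto b→12 d→9 e→14
  9='ed' goto a→10
  10='eda' goto c→11
  11='edac' goto ·  [P3 ends]
  12='eb' goto d→13
  13='ebd' goto ·  [P4 ends]
  14='ee' goto d→15
  15='eed' goto a→16
  16='eeda' goto ·  [P5 ends]
  17='ce' goto e→18
  18='cee' goto ·  [P6 ends]

Failure links (BFS by depth):
  fail(1) 'c': from fail(0)=0 chase 'c': 0 ⇒ 0;  out={2}∪out(0)={2}
  fail(4) 'b': from fail(0)=0 chase 'b': 0 ⇒ 0;  out=∅∪out(0)=∅
  fail(8) 'e': from fail(0)=0 chase 'e': 0 ⇒ 0;  out=∅∪out(0)=∅
  fail(2) 'ca': from fail(1)=0 chase 'a': 0 ⇒ 0;  out=∅∪out(0)=∅
  fail(5) 'bc': from fail(4)=0 chase 'c': 0 ⇒ 1;  out=∅∪out(1)={2}
  fail(9) 'ed': from fail(8)=0 chase 'd': 0 ⇒ 0;  out=∅∪out(0)=∅
  fail(12) 'eb': from fail(8)=0 chase 'b': 0 ⇒ 4;  out=∅∪out(4)=∅
  fail(14) 'ee': from fail(8)=0 chase 'e': 0 ⇒ 8;  out=∅∪out(8)=∅
  fail(17) 'ce': from fail(1)=0 chase 'e': 0 ⇒ 8;  out=∅∪out(8)=∅
  fail(3) 'caa': from fail(2)=0 chase 'a': 0 ⇒ 0;  out={0}∪out(0)={0}
  fail(6) 'bce': from fail(5)=1 chase 'e': 1 ⇒ 17;  out=∅∪out(17)=∅
  fail(10) 'eda': from fail(9)=0 chase 'a': 0 ⇒ 0;  out=∅∪out(0)=∅
  fail(13) 'ebd': from fail(12)=4 chase 'd': 4→0 ⇒ 0;  out={4}∪out(0)={4}
  fail(15) 'eed': from fail(14)=8 chase 'd': 8 ⇒ 9;  out=∅∪out(9)=∅
  fail(18) 'cee': from fail(17)=8 chase 'e': 8 ⇒ 14;  out={6}∪out(14)={6}
  fail(7) 'bcee': from fail(6)=17 chase 'e': 17 ⇒ 18;  out={1}∪out(18)={1,6}
  fail(11) 'edac': from fail(10)=0 chase 'c': 0 ⇒ 1;  out={3}∪out(1)={2,3}
  fail(16) 'eeda': from fail(15)=9 chase 'a': 9 ⇒ 10;  out={5}∪out(10)={5}

Scan:
[0] read 'b'  n0⇒n4
[1] read 'c'  n4⇒n5  → match P2@[1:1]
[2] read 'd'  n5⇒n0 ·f
[3] read 'b'  n0⇒n4
[4] read 'c'  n4⇒n5  → match P2@[4:4]
[5] read 'e'  n5⇒n6
[6] read 'e'  n6⇒n7  → match P1@[3:6],P6@[4:6]
[7] read 'c'  n7⇒n1 ·f  → match P2@[7:7]
[8] read 'a'  n1⇒n2
[9] read 'a'  n2⇒n3  → match P0@[7:9]
[10] read 'c'  n3⇒n1 ·f  → match P2@[10:10]
[11] read 'e'  n1⇒n17
[12] read 'e'  n17⇒n18  → match P6@[10:12]
[13] read 'b'  n18⇒n12 ·f
[14] read 'c'  n12⇒n5 ·f  → match P2@[14:14]
[15] read 'e'  n5⇒n6
[16] read 'e'  n6⇒n7  → match P1@[13:16],P6@[14:16]
[17] read 'b'  n7⇒n12 ·f
[18] read 'e'  n12⇒n8 ·f
[19] read 'e'  n8⇒n14
[20] read 'd'  n14⇒n15
[21] read 'a'  n15⇒n16  → match P5@[18:21]
[22] read 'a'  n16⇒n0 ·f
[23] read 'a'  n0⇒n0
[24] read 'a'  n0⇒n0
[25] read 'c'  n0⇒n1  → match P2@[25:25]
[26] read 'e'  n1⇒n17
[27] read 'd'  n17⇒n9 ·f
[28] read 'a'  n9⇒n10
[29] read 'c'  n10⇒n11  → match P2@[29:29],P3@[26:29]
[30] read 'e'  n11⇒n17 ·f
[31] read 'd'  n17⇒n9 ·f
[32] read 'a'  n9⇒n10
[33] read 'c'  n10⇒n11  → match P2@[33:33],P3@[30:33]
[34] read 'd'  n11⇒n0 ·f

Result: [[1,2],[4,2],[6,1],[6,6],[7,2],[9,0],[10,2],[12,6],[14,2],[16,1],[16,6],[21,5],[25,2],[29,2],[29,3],[33,2],[33,3]]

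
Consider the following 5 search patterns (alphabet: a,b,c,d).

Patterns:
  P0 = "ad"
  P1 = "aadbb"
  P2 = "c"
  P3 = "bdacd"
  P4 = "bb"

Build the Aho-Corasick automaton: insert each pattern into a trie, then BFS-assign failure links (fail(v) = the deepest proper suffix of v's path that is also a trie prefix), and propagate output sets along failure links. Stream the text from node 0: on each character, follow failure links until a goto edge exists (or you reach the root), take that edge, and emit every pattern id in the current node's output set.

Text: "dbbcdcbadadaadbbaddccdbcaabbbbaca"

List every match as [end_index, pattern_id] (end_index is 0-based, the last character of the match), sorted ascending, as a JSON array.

Construct AC machine:
Trie (insert patterns):
  n0 'ε': a→1 b→8 c→7
  n1 'a': a→3 d→2
  n2 'ad': ·  ←P0
  n3 'aa': d→4
  n4 'aad': b→5
  n5 'aadb': b→6
  n6 'aadbb': ·  ←P1
  n7 'c': ·  ←P2
  n8 'b': b→13 d→9
  n9 'bd': a→10
  n10 'bda': c→11
  n11 'bdac': d→12
  n12 'bdacd': ·  ←P3
  n13 'bb': ·  ←P4

BFS fail/out derivation:
  n1('a'): parent n0 fail=0; on 'a' 0 → fail=0;  out ∅∪∅=∅
  n7('c'): parent n0 fail=0; on 'c' 0 → fail=0;  out {2}∪∅={2}
  n8('b'): parent n0 fail=0; on 'b' 0 → fail=0;  out ∅∪∅=∅
  n2('ad'): parent n1 fail=0; on 'd' 0 → fail=0;  out {0}∪∅={0}
  n3('aa'): parent n1 fail=0; on 'a' 0 → fail=1;  out ∅∪∅=∅
  n9('bd'): parent n8 fail=0; on 'd' 0 → fail=0;  out ∅∪∅=∅
  n13('bb'): parent n8 fail=0; on 'b' 0 → fail=8;  out {4}∪∅={4}
  n4('aad'): parent n3 fail=1; on 'd' 1 → fail=2;  out ∅∪{0}={0}
  n10('bda'): parent n9 fail=0; on 'a' 0 → fail=1;  out ∅∪∅=∅
  n5('aadb'): parent n4 fail=2; on 'b' 2→0 → fail=8;  out ∅∪∅=∅
  n11('bdac'): parent n10 fail=1; on 'c' 1→0 → fail=7;  out ∅∪{2}={2}
  n6('aadbb'): parent n5 fail=8; on 'b' 8 → fail=13;  out {1}∪{4}={1,4}
  n12('bdacd'): parent n11 fail=7; on 'd' 7→0 → fail=0;  out {3}∪∅={3}

Scan:
i=0 'd': node 0→0
i=1 'b': node 0→8
i=2 'b': node 8→13  ** P4@[1:2]
i=3 'c': node 13→7 (fail-walked)  ** P2@[3:3]
i=4 'd': node 7→0 (fail-walked)
i=5 'c': node 0→7  ** P2@[5:5]
i=6 'b': node 7→8 (fail-walked)
i=7 'a': node 8→1 (fail-walked)
i=8 'd': node 1→2  ** P0@[7:8]
i=9 'a': node 2→1 (fail-walked)
i=10 'd': node 1→2  ** P0@[9:10]
i=11 'a': node 2→1 (fail-walked)
i=12 'a': node 1→3
i=13 'd': node 3→4  ** P0@[12:13]
i=14 'b': node 4→5
i=15 'b': node 5→6  ** P1@[11:15],P4@[14:15]
i=16 'a': node 6→1 (fail-walked)
i=17 'd': node 1→2  ** P0@[16:17]
i=18 'd': node 2→0 (fail-walked)
i=19 'c': node 0→7  ** P2@[19:19]
i=20 'c': node 7→7 (fail-walked)  ** P2@[20:20]
i=21 'd': node 7→0 (fail-walked)
i=22 'b': node 0→8
i=23 'c': node 8→7 (fail-walked)  ** P2@[23:23]
i=24 'a': node 7→1 (fail-walked)
i=25 'a': node 1→3
i=26 'b': node 3→8 (fail-walked)
i=27 'b': node 8→13  ** P4@[26:27]
i=28 'b': node 13→13 (fail-walked)  ** P4@[27:28]
i=29 'b': node 13→13 (fail-walked)  ** P4@[28:29]
i=30 'a': node 13→1 (fail-walked)
i=31 'c': node 1→7 (fail-walked)  ** P2@[31:31]
i=32 'a': node 7→1 (fail-walked)

Matches: [[2,4],[3,2],[5,2],[8,0],[10,0],[13,0],[15,1],[15,4],[17,0],[19,2],[20,2],[23,2],[27,4],[28,4],[29,4],[31,2]]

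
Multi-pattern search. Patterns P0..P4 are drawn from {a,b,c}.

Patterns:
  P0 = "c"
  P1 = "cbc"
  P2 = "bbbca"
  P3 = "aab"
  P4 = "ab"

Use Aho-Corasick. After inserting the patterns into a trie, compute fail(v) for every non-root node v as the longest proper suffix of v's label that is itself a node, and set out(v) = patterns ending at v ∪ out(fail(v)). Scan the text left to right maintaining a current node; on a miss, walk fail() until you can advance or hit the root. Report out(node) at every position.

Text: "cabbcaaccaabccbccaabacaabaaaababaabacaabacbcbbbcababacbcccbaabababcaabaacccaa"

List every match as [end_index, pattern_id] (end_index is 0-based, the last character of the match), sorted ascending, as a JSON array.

Construct AC machine:
Trie nodes:
  0='ε' goto a→9 b→4 c→1
  1='c' goto b→2  [P0 ends]
  2='cb' goto c→3
  3='cbc' goto ·  [P1 ends]
  4='b' goto b→5
  5='bb' goto b→6
  6='bbb' goto c→7
  7='bbbc' goto a→8
  8='bbbca' goto ·  [P2 ends]
  9='a' goto a→10 b→12
  10='aa' goto b→11
  11='aab' goto ·  [P3 ends]
  12='ab' goto ·  [P4 ends]

Failure links (BFS by depth):
  n1('c'): parent n0 fail=0; on 'c' 0 → fail=0;  out {0}∪∅={0}
  n4('b'): parent n0 fail=0; on 'b' 0 → fail=0;  out ∅∪∅=∅
  n9('a'): parent n0 fail=0; on 'a' 0 → fail=0;  out ∅∪∅=∅
  n2('cb'): parent n1 fail=0; on 'b' 0 → fail=4;  out ∅∪∅=∅
  n5('bb'): parent n4 fail=0; on 'b' 0 → fail=4;  out ∅∪∅=∅
  n10('aa'): parent n9 fail=0; on 'a' 0 → fail=9;  out ∅∪∅=∅
  n12('ab'): parent n9 fail=0; on 'b' 0 → fail=4;  out {4}∪∅={4}
  n3('cbc'): parent n2 fail=4; on 'c' 4→0 → fail=1;  out {1}∪{0}={0,1}
  n6('bbb'): parent n5 fail=4; on 'b' 4 → fail=5;  out ∅∪∅=∅
  n11('aab'): parent n10 fail=9; on 'b' 9 → fail=12;  out {3}∪{4}={3,4}
  n7('bbbc'): parent n6 fail=5; on 'c' 5→4→0 → fail=1;  out ∅∪{0}={0}
  n8('bbbca'): parent n7 fail=1; on 'a' 1→0 → fail=9;  out {2}∪∅={2}

Text stream:
i=0 'c': node 0→1  → match P0@[0:0]
i=1 'a': node 1→9 ·f
i=2 'b': node 9→12  → match P4@[1:2]
i=3 'b': node 12→5 ·f
i=4 'c': node 5→1 ·f  → match P0@[4:4]
i=5 'a': node 1→9 ·f
i=6 'a': node 9→10
i=7 'c': node 10→1 ·f  → match P0@[7:7]
i=8 'c': node 1→1 ·f  → match P0@[8:8]
i=9 'a': node 1→9 ·f
i=10 'a': node 9→10
i=11 'b': node 10→11  → match P3@[9:11],P4@[10:11]
i=12 'c': node 11→1 ·f  → match P0@[12:12]
i=13 'c': node 1→1 ·f  → match P0@[13:13]
i=14 'b': node 1→2
i=15 'c': node 2→3  → match P0@[15:15],P1@[13:15]
i=16 'c': node 3→1 ·f  → match P0@[16:16]
i=17 'a': node 1→9 ·f
i=18 'a': node 9→10
i=19 'b': node 10→11  → match P3@[17:19],P4@[18:19]
i=20 'a': node 11→9 ·f
i=21 'c': node 9→1 ·f  → match P0@[21:21]
i=22 'a': node 1→9 ·f
i=23 'a': node 9→10
i=24 'b': node 10→11  → match P3@[22:24],P4@[23:24]
i=25 'a': node 11→9 ·f
i=26 'a': node 9→10
i=27 'a': node 10→10 ·f
i=28 'a': node 10→10 ·f
i=29 'b': node 10→11  → match P3@[27:29],P4@[28:29]
i=30 'a': node 11→9 ·f
i=31 'b': node 9→12  → match P4@[30:31]
i=32 'a': node 12→9 ·f
i=33 'a': node 9→10
i=34 'b': node 10→11  → match P3@[32:34],P4@[33:34]
i=35 'a': node 11→9 ·f
i=36 'c': node 9→1 ·f  → match P0@[36:36]
i=37 'a': node 1→9 ·f
i=38 'a': node 9→10
i=39 'b': node 10→11  → match P3@[37:39],P4@[38:39]
i=40 'a': node 11→9 ·f
i=41 'c': node 9→1 ·f  → match P0@[41:41]
i=42 'b': node 1→2
i=43 'c': node 2→3  → match P0@[43:43],P1@[41:43]
i=44 'b': node 3→2 ·f
i=45 'b': node 2→5 ·f
i=46 'b': node 5→6
i=47 'c': node 6→7  → match P0@[47:47]
i=48 'a': node 7→8  → match P2@[44:48]
i=49 'b': node 8→12 ·f  → match P4@[48:49]
i=50 'a': node 12→9 ·f
i=51 'b': node 9→12  → match P4@[50:51]
i=52 'a': node 12→9 ·f
i=53 'c': node 9→1 ·f  → match P0@[53:53]
i=54 'b': node 1→2
i=55 'c': node 2→3  → match P0@[55:55],P1@[53:55]
i=56 'c': node 3→1 ·f  → match P0@[56:56]
i=57 'c': node 1→1 ·f  → match P0@[57:57]
i=58 'b': node 1→2
i=59 'a': node 2→9 ·f
i=60 'a': node 9→10
i=61 'b': node 10→11  → match P3@[59:61],P4@[60:61]
i=62 'a': node 11→9 ·f
i=63 'b': node 9→12  → match P4@[62:63]
i=64 'a': node 12→9 ·f
i=65 'b': node 9→12  → match P4@[64:65]
i=66 'c': node 12→1 ·f  → match P0@[66:66]
i=67 'a': node 1→9 ·f
i=68 'a': node 9→10
i=69 'b': node 10→11  → match P3@[67:69],P4@[68:69]
i=70 'a': node 11→9 ·f
i=71 'a': node 9→10
i=72 'c': node 10→1 ·f  → match P0@[72:72]
i=73 'c': node 1→1 ·f  → match P0@[73:73]
i=74 'c': node 1→1 ·f  → match P0@[74:74]
i=75 'a': node 1→9 ·f
i=76 'a': node 9→10

Matches: [[0,0],[2,4],[4,0],[7,0],[8,0],[11,3],[11,4],[12,0],[13,0],[15,0],[15,1],[16,0],[19,3],[19,4],[21,0],[24,3],[24,4],[29,3],[29,4],[31,4],[34,3],[34,4],[36,0],[39,3],[39,4],[41,0],[43,0],[43,1],[47,0],[48,2],[49,4],[51,4],[53,0],[55,0],[55,1],[56,0],[57,0],[61,3],[61,4],[63,4],[65,4],[66,0],[69,3],[69,4],[72,0],[73,0],[74,0]]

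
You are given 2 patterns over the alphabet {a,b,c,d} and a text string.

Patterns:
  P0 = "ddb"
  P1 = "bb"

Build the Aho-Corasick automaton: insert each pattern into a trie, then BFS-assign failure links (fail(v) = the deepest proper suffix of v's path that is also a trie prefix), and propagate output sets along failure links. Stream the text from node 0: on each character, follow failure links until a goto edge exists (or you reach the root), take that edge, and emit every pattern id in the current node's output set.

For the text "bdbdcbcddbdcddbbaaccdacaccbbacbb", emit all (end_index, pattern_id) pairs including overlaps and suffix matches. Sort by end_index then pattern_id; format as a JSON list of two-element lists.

Build:
Trie (insert patterns):
  n0 'ε': b→4 d→1
  n1 'd': d→2
  n2 'dd': b→3
  n3 'ddb': ·  [P0 ends]
  n4 'b': b→5
  n5 'bb': ·  [P1 ends]

BFS fail/out derivation:
  n1('d'): parent n0 fail=0; on 'd' 0 → fail=0;  out ∅∪∅=∅
  n4('b'): parent n0 fail=0; on 'b' 0 → fail=0;  out ∅∪∅=∅
  n2('dd'): parent n1 fail=0; on 'd' 0 → fail=1;  out ∅∪∅=∅
  n5('bb'): parent n4 fail=0; on 'b' 0 → fail=4;  out {1}∪∅={1}
  n3('ddb'): parent n2 fail=1; on 'b' 1→0 → fail=4;  out {0}∪∅={0}

Text stream:
pos 0 'b': at 4
pos 1 'd': at 1 (fail-walked)
pos 2 'b': at 4 (fail-walked)
pos 3 'd': at 1 (fail-walked)
pos 4 'c': at 0 (fail-walked)
pos 5 'b': at 4
pos 6 'c': at 0 (fail-walked)
pos 7 'd': at 1
pos 8 'd': at 2
pos 9 'b': at 3  emit P0@[7:9]
pos 10 'd': at 1 (fail-walked)
pos 11 'c': at 0 (fail-walked)
pos 12 'd': at 1
pos 13 'd': at 2
pos 14 'b': at 3  emit P0@[12:14]
pos 15 'b': at 5 (fail-walked)  emit P1@[14:15]
pos 16 'a': at 0 (fail-walked)
pos 17 'a': at 0
pos 18 'c': at 0
pos 19 'c': at 0
pos 20 'd': at 1
pos 21 'a': at 0 (fail-walked)
pos 22 'c': at 0
pos 23 'a': at 0
pos 24 'c': at 0
pos 25 'c': at 0
pos 26 'b': at 4
pos 27 'b': at 5  emit P1@[26:27]
pos 28 'a': at 0 (fail-walked)
pos 29 'c': at 0
pos 30 'b': at 4
pos 31 'b': at 5  emit P1@[30:31]

All matches (sorted): [[9,0],[14,0],[15,1],[27,1],[31,1]]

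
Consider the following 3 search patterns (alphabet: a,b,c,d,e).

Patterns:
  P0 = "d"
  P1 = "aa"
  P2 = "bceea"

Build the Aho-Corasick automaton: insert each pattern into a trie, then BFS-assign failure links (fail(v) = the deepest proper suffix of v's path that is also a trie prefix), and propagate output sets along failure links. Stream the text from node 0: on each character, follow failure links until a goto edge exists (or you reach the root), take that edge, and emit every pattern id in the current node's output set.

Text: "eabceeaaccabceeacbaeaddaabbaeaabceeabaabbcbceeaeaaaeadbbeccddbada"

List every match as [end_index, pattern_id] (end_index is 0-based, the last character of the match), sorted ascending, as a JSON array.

Build automaton:
Trie nodes:
  0='ε' goto a→2 b→4 d→1
  1='d' goto ·  ←P0
  2='a' goto a→3
  3='aa' goto ·  ←P1
  4='b' goto c→5
  5='bc' goto e→6
  6='bce' goto e→7
  7='bcee' goto a→8
  8='bceea' goto ·  ←P2

Failure links (BFS by depth):
  n1('d'): parent n0 fail=0; on 'd' 0 → fail=0;  out {0}∪∅={0}
  n2('a'): parent n0 fail=0; on 'a' 0 → fail=0;  out ∅∪∅=∅
  n4('b'): parent n0 fail=0; on 'b' 0 → fail=0;  out ∅∪∅=∅
  n3('aa'): parent n2 fail=0; on 'a' 0 → fail=2;  out {1}∪∅={1}
  n5('bc'): parent n4 fail=0; on 'c' 0 → fail=0;  out ∅∪∅=∅
  n6('bce'): parent n5 fail=0; on 'e' 0 → fail=0;  out ∅∪∅=∅
  n7('bcee'): parent n6 fail=0; on 'e' 0 → fail=0;  out ∅∪∅=∅
  n8('bceea'): parent n7 fail=0; on 'a' 0 → fail=2;  out {2}∪∅={2}

Text stream:
pos 0 'e': at 0
pos 1 'a': at 2
pos 2 'b': at 4 ·f
pos 3 'c': at 5
pos 4 'e': at 6
pos 5 'e': at 7
pos 6 'a': at 8  ** P2@[2:6]
pos 7 'a': at 3 ·f  ** P1@[6:7]
pos 8 'c': at 0 ·f
pos 9 'c': at 0
pos 10 'a': at 2
pos 11 'b': at 4 ·f
pos 12 'c': at 5
pos 13 'e': at 6
pos 14 'e': at 7
pos 15 'a': at 8  ** P2@[11:15]
pos 16 'c': at 0 ·f
pos 17 'b': at 4
pos 18 'a': at 2 ·f
pos 19 'e': at 0 ·f
pos 20 'a': at 2
pos 21 'd': at 1 ·f  ** P0@[21:21]
pos 22 'd': at 1 ·f  ** P0@[22:22]
pos 23 'a': at 2 ·f
pos 24 'a': at 3  ** P1@[23:24]
pos 25 'b': at 4 ·f
pos 26 'b': at 4 ·f
pos 27 'a': at 2 ·f
pos 28 'e': at 0 ·f
pos 29 'a': at 2
pos 30 'a': at 3  ** P1@[29:30]
pos 31 'b': at 4 ·f
pos 32 'c': at 5
pos 33 'e': at 6
pos 34 'e': at 7
pos 35 'a': at 8  ** P2@[31:35]
pos 36 'b': at 4 ·f
pos 37 'a': at 2 ·f
pos 38 'a': at 3  ** P1@[37:38]
pos 39 'b': at 4 ·f
pos 40 'b': at 4 ·f
pos 41 'c': at 5
pos 42 'b': at 4 ·f
pos 43 'c': at 5
pos 44 'e': at 6
pos 45 'e': at 7
pos 46 'a': at 8  ** P2@[42:46]
pos 47 'e': at 0 ·f
pos 48 'a': at 2
pos 49 'a': at 3  ** P1@[48:49]
pos 50 'a': at 3 ·f  ** P1@[49:50]
pos 51 'e': at 0 ·f
pos 52 'a': at 2
pos 53 'd': at 1 ·f  ** P0@[53:53]
pos 54 'b': at 4 ·f
pos 55 'b': at 4 ·f
pos 56 'e': at 0 ·f
pos 57 'c': at 0
pos 58 'c': at 0
pos 59 'd': at 1  ** P0@[59:59]
pos 60 'd': at 1 ·f  ** P0@[60:60]
pos 61 'b': at 4 ·f
pos 62 'a': at 2 ·f
pos 63 'd': at 1 ·f  ** P0@[63:63]
pos 64 'a': at 2 ·f

Result: [[6,2],[7,1],[15,2],[21,0],[22,0],[24,1],[30,1],[35,2],[38,1],[46,2],[49,1],[50,1],[53,0],[59,0],[60,0],[63,0]]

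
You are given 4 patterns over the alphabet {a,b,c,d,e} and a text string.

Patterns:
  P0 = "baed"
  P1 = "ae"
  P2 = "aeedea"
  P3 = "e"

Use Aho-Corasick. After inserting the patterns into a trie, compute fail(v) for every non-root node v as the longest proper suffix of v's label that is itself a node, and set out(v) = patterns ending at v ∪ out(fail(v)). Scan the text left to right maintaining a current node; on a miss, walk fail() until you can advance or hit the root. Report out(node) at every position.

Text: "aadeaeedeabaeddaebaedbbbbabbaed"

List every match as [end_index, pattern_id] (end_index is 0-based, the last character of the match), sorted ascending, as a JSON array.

Build:
Trie nodes:
  0='ε' goto a→5 b→1 e→11
  1='b' goto a→2
  2='ba' goto e→3
  3='bae' goto d→4
  4='baed' goto ·  ←P0
  5='a' goto e→6
  6='ae' goto e→7  ←P1
  7='aee' goto d→8
  8='aeed' goto e→9
  9='aeede' goto a→10
  10='aeedea' goto ·  ←P2
  11='e' goto ·  ←P3

Failure links (BFS by depth):
  fail(1) 'b': from fail(0)=0 chase 'b': 0 ⇒ 0;  out=∅∪out(0)=∅
  fail(5) 'a': from fail(0)=0 chase 'a': 0 ⇒ 0;  out=∅∪out(0)=∅
  fail(11) 'e': from fail(0)=0 chase 'e': 0 ⇒ 0;  out={3}∪out(0)={3}
  fail(2) 'ba': from fail(1)=0 chase 'a': 0 ⇒ 5;  out=∅∪out(5)=∅
  fail(6) 'ae': from fail(5)=0 chase 'e': 0 ⇒ 11;  out={1}∪out(11)={1,3}
  fail(3) 'bae': from fail(2)=5 chase 'e': 5 ⇒ 6;  out=∅∪out(6)={1,3}
  fail(7) 'aee': from fail(6)=11 chase 'e': 11→0 ⇒ 11;  out=∅∪out(11)={3}
  fail(4) 'baed': from fail(3)=6 chase 'd': 6→11→0 ⇒ 0;  out={0}∪out(0)={0}
  fail(8) 'aeed': from fail(7)=11 chase 'd': 11→0 ⇒ 0;  out=∅∪out(0)=∅
  fail(9) 'aeede': from fail(8)=0 chase 'e': 0 ⇒ 11;  out=∅∪out(11)={3}
  fail(10) 'aeedea': from fail(9)=11 chase 'a': 11→0 ⇒ 5;  out={2}∪out(5)={2}

Text stream:
i=0 'a': node 0→5
i=1 'a': node 5→5 (fail-walked)
i=2 'd': node 5→0 (fail-walked)
i=3 'e': node 0→11  → match P3@[3:3]
i=4 'a': node 11→5 (fail-walked)
i=5 'e': node 5→6  → match P1@[4:5],P3@[5:5]
i=6 'e': node 6→7  → match P3@[6:6]
i=7 'd': node 7→8
i=8 'e': node 8→9  → match P3@[8:8]
i=9 'a': node 9→10  → match P2@[4:9]
i=10 'b': node 10→1 (fail-walked)
i=11 'a': node 1→2
i=12 'e': node 2→3  → match P1@[11:12],P3@[12:12]
i=13 'd': node 3→4  → match P0@[10:13]
i=14 'd': node 4→0 (fail-walked)
i=15 'a': node 0→5
i=16 'e': node 5→6  → match P1@[15:16],P3@[16:16]
i=17 'b': node 6→1 (fail-walked)
i=18 'a': node 1→2
i=19 'e': node 2→3  → match P1@[18:19],P3@[19:19]
i=20 'd': node 3→4  → match P0@[17:20]
i=21 'b': node 4→1 (fail-walked)
i=22 'b': node 1→1 (fail-walked)
i=23 'b': node 1→1 (fail-walked)
i=24 'b': node 1→1 (fail-walked)
i=25 'a': node 1→2
i=26 'b': node 2→1 (fail-walked)
i=27 'b': node 1→1 (fail-walked)
i=28 'a': node 1→2
i=29 'e': node 2→3  → match P1@[28:29],P3@[29:29]
i=30 'd': node 3→4  → match P0@[27:30]

All matches (sorted): [[3,3],[5,1],[5,3],[6,3],[8,3],[9,2],[12,1],[12,3],[13,0],[16,1],[16,3],[19,1],[19,3],[20,0],[29,1],[29,3],[30,0]]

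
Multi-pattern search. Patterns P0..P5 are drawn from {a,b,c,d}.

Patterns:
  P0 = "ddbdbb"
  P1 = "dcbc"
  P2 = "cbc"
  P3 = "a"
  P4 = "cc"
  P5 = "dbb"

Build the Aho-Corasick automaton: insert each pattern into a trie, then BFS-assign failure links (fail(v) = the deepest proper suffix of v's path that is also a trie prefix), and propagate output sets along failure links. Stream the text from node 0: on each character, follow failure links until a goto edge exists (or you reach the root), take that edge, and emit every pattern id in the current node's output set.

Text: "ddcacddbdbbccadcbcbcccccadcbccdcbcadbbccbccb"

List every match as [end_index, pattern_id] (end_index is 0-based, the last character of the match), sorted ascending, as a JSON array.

Build automaton:
Trie (insert patterns):
  n0 'ε': a→13 c→10 d→1
  n1 'd': b→15 c→7 d→2
  n2 'dd': b→3
  n3 'ddb': d→4
  n4 'ddbd': b→5
  n5 'ddbdb': b→6
  n6 'ddbdbb': ·  ←P0
  n7 'dc': b→8
  n8 'dcb': c→9
  n9 'dcbc': ·  ←P1
  n10 'c': b→11 c→14
  n11 'cb': c→12
  n12 'cbc': ·  ←P2
  n13 'a': ·  ←P3
  n14 'cc': ·  ←P4
  n15 'db': b→16
  n16 'dbb': ·  ←P5

Failure links (BFS by depth):
  fail(1) 'd': from fail(0)=0 chase 'd': 0 ⇒ 0;  out=∅∪out(0)=∅
  fail(10) 'c': from fail(0)=0 chase 'c': 0 ⇒ 0;  out=∅∪out(0)=∅
  fail(13) 'a': from fail(0)=0 chase 'a': 0 ⇒ 0;  out={3}∪out(0)={3}
  fail(2) 'dd': from fail(1)=0 chase 'd': 0 ⇒ 1;  out=∅∪out(1)=∅
  fail(7) 'dc': from fail(1)=0 chase 'c': 0 ⇒ 10;  out=∅∪out(10)=∅
  fail(11) 'cb': from fail(10)=0 chase 'b': 0 ⇒ 0;  out=∅∪out(0)=∅
  fail(14) 'cc': from fail(10)=0 chase 'c': 0 ⇒ 10;  out={4}∪out(10)={4}
  fail(15) 'db': from fail(1)=0 chase 'b': 0 ⇒ 0;  out=∅∪out(0)=∅
  fail(3) 'ddb': from fail(2)=1 chase 'b': 1 ⇒ 15;  out=∅∪out(15)=∅
  fail(8) 'dcb': from fail(7)=10 chase 'b': 10 ⇒ 11;  out=∅∪out(11)=∅
  fail(12) 'cbc': from fail(11)=0 chase 'c': 0 ⇒ 10;  out={2}∪out(10)={2}
  fail(16) 'dbb': from fail(15)=0 chase 'b': 0 ⇒ 0;  out={5}∪out(0)={5}
  fail(4) 'ddbd': from fail(3)=15 chase 'd': 15→0 ⇒ 1;  out=∅∪out(1)=∅
  fail(9) 'dcbc': from fail(8)=11 chase 'c': 11 ⇒ 12;  out={1}∪out(12)={1,2}
  fail(5) 'ddbdb': from fail(4)=1 chase 'b': 1 ⇒ 15;  out=∅∪out(15)=∅
  fail(6) 'ddbdbb': from fail(5)=15 chase 'b': 15 ⇒ 16;  out={0}∪out(16)={0,5}

Scan:
pos 0 'd': at 1
pos 1 'd': at 2
pos 2 'c': at 7 (via fail)
pos 3 'a': at 13 (via fail)  → match P3@[3:3]
pos 4 'c': at 10 (via fail)
pos 5 'd': at 1 (via fail)
pos 6 'd': at 2
pos 7 'b': at 3
pos 8 'd': at 4
pos 9 'b': at 5
pos 10 'b': at 6  → match P0@[5:10],P5@[8:10]
pos 11 'c': at 10 (via fail)
pos 12 'c': at 14  → match P4@[11:12]
pos 13 'a': at 13 (via fail)  → match P3@[13:13]
pos 14 'd': at 1 (via fail)
pos 15 'c': at 7
pos 16 'b': at 8
pos 17 'c': at 9  → match P1@[14:17],P2@[15:17]
pos 18 'b': at 11 (via fail)
pos 19 'c': at 12  → match P2@[17:19]
pos 20 'c': at 14 (via fail)  → match P4@[19:20]
pos 21 'c': at 14 (via fail)  → match P4@[20:21]
pos 22 'c': at 14 (via fail)  → match P4@[21:22]
pos 23 'c': at 14 (via fail)  → match P4@[22:23]
pos 24 'a': at 13 (via fail)  → match P3@[24:24]
pos 25 'd': at 1 (via fail)
pos 26 'c': at 7
pos 27 'b': at 8
pos 28 'c': at 9  → match P1@[25:28],P2@[26:28]
pos 29 'c': at 14 (via fail)  → match P4@[28:29]
pos 30 'd': at 1 (via fail)
pos 31 'c': at 7
pos 32 'b': at 8
pos 33 'c': at 9  → match P1@[30:33],P2@[31:33]
pos 34 'a': at 13 (via fail)  → match P3@[34:34]
pos 35 'd': at 1 (via fail)
pos 36 'b': at 15
pos 37 'b': at 16  → match P5@[35:37]
pos 38 'c': at 10 (via fail)
pos 39 'c': at 14  → match P4@[38:39]
pos 40 'b': at 11 (via fail)
pos 41 'c': at 12  → match P2@[39:41]
pos 42 'c': at 14 (via fail)  → match P4@[41:42]
pos 43 'b': at 11 (via fail)

Matches: [[3,3],[10,0],[10,5],[12,4],[13,3],[17,1],[17,2],[19,2],[20,4],[21,4],[22,4],[23,4],[24,3],[28,1],[28,2],[29,4],[33,1],[33,2],[34,3],[37,5],[39,4],[41,2],[42,4]]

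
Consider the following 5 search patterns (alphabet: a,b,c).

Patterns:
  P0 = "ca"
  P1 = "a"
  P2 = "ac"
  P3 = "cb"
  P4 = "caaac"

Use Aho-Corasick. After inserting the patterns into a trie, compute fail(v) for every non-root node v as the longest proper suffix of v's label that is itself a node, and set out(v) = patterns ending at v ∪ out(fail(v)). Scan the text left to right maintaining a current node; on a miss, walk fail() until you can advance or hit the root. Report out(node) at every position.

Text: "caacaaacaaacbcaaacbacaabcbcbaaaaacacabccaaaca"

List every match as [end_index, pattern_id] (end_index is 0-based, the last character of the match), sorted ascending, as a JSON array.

Construct AC machine:
Trie nodes:
  0='ε' goto a→3 c→1
  1='c' goto a→2 b→5
  2='ca' goto a→6  ←P0
  3='a' goto c→4  ←P1
  4='ac' goto ·  ←P2
  5='cb' goto ·  ←P3
  6='caa' goto a→7
  7='caaa' goto c→8
  8='caaac' goto ·  ←P4

BFS fail/out derivation:
  n1('c'): parent n0 fail=0; on 'c' 0 → fail=0;  out ∅∪∅=∅
  n3('a'): parent n0 fail=0; on 'a' 0 → fail=0;  out {1}∪∅={1}
  n2('ca'): parent n1 fail=0; on 'a' 0 → fail=3;  out {0}∪{1}={0,1}
  n4('ac'): parent n3 fail=0; on 'c' 0 → fail=1;  out {2}∪∅={2}
  n5('cb'): parent n1 fail=0; on 'b' 0 → fail=0;  out {3}∪∅={3}
  n6('caa'): parent n2 fail=3; on 'a' 3→0 → fail=3;  out ∅∪{1}={1}
  n7('caaa'): parent n6 fail=3; on 'a' 3→0 → fail=3;  out ∅∪{1}={1}
  n8('caaac'): parent n7 fail=3; on 'c' 3 → fail=4;  out {4}∪{2}={2,4}

Scan:
[0] read 'c'  n0⇒n1
[1] read 'a'  n1⇒n2  emit P0@[0:1],P1@[1:1]
[2] read 'a'  n2⇒n6  emit P1@[2:2]
[3] read 'c'  n6⇒n4 (via fail)  emit P2@[2:3]
[4] read 'a'  n4⇒n2 (via fail)  emit P0@[3:4],P1@[4:4]
[5] read 'a'  n2⇒n6  emit P1@[5:5]
[6] read 'a'  n6⇒n7  emit P1@[6:6]
[7] read 'c'  n7⇒n8  emit P2@[6:7],P4@[3:7]
[8] read 'a'  n8⇒n2 (via fail)  emit P0@[7:8],P1@[8:8]
[9] read 'a'  n2⇒n6  emit P1@[9:9]
[10] read 'a'  n6⇒n7  emit P1@[10:10]
[11] read 'c'  n7⇒n8  emit P2@[10:11],P4@[7:11]
[12] read 'b'  n8⇒n5 (via fail)  emit P3@[11:12]
[13] read 'c'  n5⇒n1 (via fail)
[14] read 'a'  n1⇒n2  emit P0@[13:14],P1@[14:14]
[15] read 'a'  n2⇒n6  emit P1@[15:15]
[16] read 'a'  n6⇒n7  emit P1@[16:16]
[17] read 'c'  n7⇒n8  emit P2@[16:17],P4@[13:17]
[18] read 'b'  n8⇒n5 (via fail)  emit P3@[17:18]
[19] read 'a'  n5⇒n3 (via fail)  emit P1@[19:19]
[20] read 'c'  n3⇒n4  emit P2@[19:20]
[21] read 'a'  n4⇒n2 (via fail)  emit P0@[20:21],P1@[21:21]
[22] read 'a'  n2⇒n6  emit P1@[22:22]
[23] read 'b'  n6⇒n0 (via fail)
[24] read 'c'  n0⇒n1
[25] read 'b'  n1⇒n5  emit P3@[24:25]
[26] read 'c'  n5⇒n1 (via fail)
[27] read 'b'  n1⇒n5  emit P3@[26:27]
[28] read 'a'  n5⇒n3 (via fail)  emit P1@[28:28]
[29] read 'a'  n3⇒n3 (via fail)  emit P1@[29:29]
[30] read 'a'  n3⇒n3 (via fail)  emit P1@[30:30]
[31] read 'a'  n3⇒n3 (via fail)  emit P1@[31:31]
[32] read 'a'  n3⇒n3 (via fail)  emit P1@[32:32]
[33] read 'c'  n3⇒n4  emit P2@[32:33]
[34] read 'a'  n4⇒n2 (via fail)  emit P0@[33:34],P1@[34:34]
[35] read 'c'  n2⇒n4 (via fail)  emit P2@[34:35]
[36] read 'a'  n4⇒n2 (via fail)  emit P0@[35:36],P1@[36:36]
[37] read 'b'  n2⇒n0 (via fail)
[38] read 'c'  n0⇒n1
[39] read 'c'  n1⇒n1 (via fail)
[40] read 'a'  n1⇒n2  emit P0@[39:40],P1@[40:40]
[41] read 'a'  n2⇒n6  emit P1@[41:41]
[42] read 'a'  n6⇒n7  emit P1@[42:42]
[43] read 'c'  n7⇒n8  emit P2@[42:43],P4@[39:43]
[44] read 'a'  n8⇒n2 (via fail)  emit P0@[43:44],P1@[44:44]

All matches (sorted): [[1,0],[1,1],[2,1],[3,2],[4,0],[4,1],[5,1],[6,1],[7,2],[7,4],[8,0],[8,1],[9,1],[10,1],[11,2],[11,4],[12,3],[14,0],[14,1],[15,1],[16,1],[17,2],[17,4],[18,3],[19,1],[20,2],[21,0],[21,1],[22,1],[25,3],[27,3],[28,1],[29,1],[30,1],[31,1],[32,1],[33,2],[34,0],[34,1],[35,2],[36,0],[36,1],[40,0],[40,1],[41,1],[42,1],[43,2],[43,4],[44,0],[44,1]]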